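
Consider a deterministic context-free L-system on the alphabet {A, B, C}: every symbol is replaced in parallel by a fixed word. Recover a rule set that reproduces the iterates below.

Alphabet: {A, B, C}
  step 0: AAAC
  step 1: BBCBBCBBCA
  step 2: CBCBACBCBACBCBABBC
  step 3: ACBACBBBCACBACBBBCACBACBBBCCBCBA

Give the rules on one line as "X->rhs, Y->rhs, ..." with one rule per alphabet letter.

A->BBC, B->CB, C->A

  step 2 ⇒ step 3: CBCBACBCBACBCBABBC ⇒ A·CB·A·CB·BBC·A·CB·A·CB·BBC·A·CB·A·CB·BBC·CB·CB·A
    A ↦ BBC
    B ↦ CB
    C ↦ A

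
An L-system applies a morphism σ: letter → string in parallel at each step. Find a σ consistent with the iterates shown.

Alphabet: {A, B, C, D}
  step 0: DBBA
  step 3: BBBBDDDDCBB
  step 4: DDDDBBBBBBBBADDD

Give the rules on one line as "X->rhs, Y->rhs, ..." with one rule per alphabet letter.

A->C, B->D, C->AD, D->BB

  step 3 ⇒ step 4: BBBBDDDDCBB ⇒ D·D·D·D·BB·BB·BB·BB·AD·D·D
    B ↦ D
    C ↦ AD
    D ↦ BB
    A ↦ C  (constrained at step 0)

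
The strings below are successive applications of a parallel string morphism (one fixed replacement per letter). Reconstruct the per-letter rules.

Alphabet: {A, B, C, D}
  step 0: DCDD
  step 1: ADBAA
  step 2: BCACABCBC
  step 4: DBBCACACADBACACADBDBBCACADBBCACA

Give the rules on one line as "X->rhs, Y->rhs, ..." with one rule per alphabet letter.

A->BC, B->CA, C->DB, D->A

  step 1 ⇒ step 2: ADBAA ⇒ BC·A·CA·BC·BC
    A ↦ BC
    B ↦ CA
    D ↦ A
  step 0 ⇒ step 1: DCDD ⇒ A·DB·A·A
    C ↦ DB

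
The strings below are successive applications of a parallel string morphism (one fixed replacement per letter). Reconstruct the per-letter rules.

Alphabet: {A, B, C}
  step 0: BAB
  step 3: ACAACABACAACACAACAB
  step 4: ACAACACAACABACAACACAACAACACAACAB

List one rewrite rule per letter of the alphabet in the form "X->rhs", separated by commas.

  step 3 ⇒ step 4: ACAACABACAACACAACAB ⇒ AC·A·AC·AC·A·AC·AB·AC·A·AC·AC·A·AC·A·AC·AC·A·AC·AB
    A ↦ AC
    B ↦ AB
    C ↦ A

A->AC, B->AB, C->A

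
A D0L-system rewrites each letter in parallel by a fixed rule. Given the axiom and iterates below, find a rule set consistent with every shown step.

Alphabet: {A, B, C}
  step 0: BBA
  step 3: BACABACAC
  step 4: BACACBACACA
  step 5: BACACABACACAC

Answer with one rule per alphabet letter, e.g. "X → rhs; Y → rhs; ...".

  step 4 ⇒ step 5: BACACBACACA ⇒ BA·C·A·C·A·BA·C·A·C·A·C
    A ↦ C
    B ↦ BA
    C ↦ A

A->C, B->BA, C->A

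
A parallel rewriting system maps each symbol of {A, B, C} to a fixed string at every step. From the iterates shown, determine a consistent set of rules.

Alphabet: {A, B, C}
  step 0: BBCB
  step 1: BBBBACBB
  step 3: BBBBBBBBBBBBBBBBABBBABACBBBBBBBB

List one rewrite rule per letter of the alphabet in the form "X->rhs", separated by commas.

A->AB, B->BB, C->AC

  step 0 ⇒ step 1: BBCB ⇒ BB·BB·AC·BB
    B ↦ BB
    C ↦ AC
    A ↦ AB  (constrained at step 1)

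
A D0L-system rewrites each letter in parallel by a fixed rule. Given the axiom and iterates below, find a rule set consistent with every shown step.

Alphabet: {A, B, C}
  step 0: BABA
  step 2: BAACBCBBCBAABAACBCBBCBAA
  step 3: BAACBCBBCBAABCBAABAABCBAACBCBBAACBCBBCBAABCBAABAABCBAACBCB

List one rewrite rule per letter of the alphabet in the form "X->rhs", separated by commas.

A->CB, B->BAA, C->BC

  step 2 ⇒ step 3: BAACBCBBCBAABAACBCBBCBAA ⇒ BAA·CB·CB·BC·BAA·BC·BAA·BAA·BC·BAA·CB·CB·BAA·CB·CB·BC·BAA·BC·BAA·BAA·BC·BAA·CB·CB
    A ↦ CB
    B ↦ BAA
    C ↦ BC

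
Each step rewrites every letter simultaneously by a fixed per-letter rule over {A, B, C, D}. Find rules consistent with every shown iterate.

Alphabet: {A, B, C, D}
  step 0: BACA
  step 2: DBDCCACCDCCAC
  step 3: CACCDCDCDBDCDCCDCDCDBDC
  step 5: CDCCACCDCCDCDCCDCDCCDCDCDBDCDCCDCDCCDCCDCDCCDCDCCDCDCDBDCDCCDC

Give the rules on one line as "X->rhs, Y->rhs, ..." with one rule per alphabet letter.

A->DB, B->AC, C->DC, D->C

  step 2 ⇒ step 3: DBDCCACCDCCAC ⇒ C·AC·C·DC·DC·DB·DC·DC·C·DC·DC·DB·DC
    A ↦ DB
    B ↦ AC
    C ↦ DC
    D ↦ C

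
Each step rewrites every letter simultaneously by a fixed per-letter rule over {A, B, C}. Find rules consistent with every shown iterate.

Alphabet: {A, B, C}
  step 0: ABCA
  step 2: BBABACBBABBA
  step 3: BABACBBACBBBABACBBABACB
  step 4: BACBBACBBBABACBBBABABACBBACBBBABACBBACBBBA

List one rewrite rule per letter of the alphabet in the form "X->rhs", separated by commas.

A->CB, B->BA, C->B

  step 3 ⇒ step 4: BABACBBACBBBABACBBABACB ⇒ BA·CB·BA·CB·B·BA·BA·CB·B·BA·BA·BA·CB·BA·CB·B·BA·BA·CB·BA·CB·B·BA
    A ↦ CB
    B ↦ BA
    C ↦ B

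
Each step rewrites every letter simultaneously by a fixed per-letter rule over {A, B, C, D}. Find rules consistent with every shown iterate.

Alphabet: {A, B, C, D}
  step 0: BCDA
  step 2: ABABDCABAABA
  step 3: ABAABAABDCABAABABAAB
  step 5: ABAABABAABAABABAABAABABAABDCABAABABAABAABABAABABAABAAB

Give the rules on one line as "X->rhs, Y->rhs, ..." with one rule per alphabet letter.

A->AB, B->A, C->DC, D->AB

  step 2 ⇒ step 3: ABABDCABAABA ⇒ AB·A·AB·A·AB·DC·AB·A·AB·AB·A·AB
    A ↦ AB
    B ↦ A
    C ↦ DC
    D ↦ AB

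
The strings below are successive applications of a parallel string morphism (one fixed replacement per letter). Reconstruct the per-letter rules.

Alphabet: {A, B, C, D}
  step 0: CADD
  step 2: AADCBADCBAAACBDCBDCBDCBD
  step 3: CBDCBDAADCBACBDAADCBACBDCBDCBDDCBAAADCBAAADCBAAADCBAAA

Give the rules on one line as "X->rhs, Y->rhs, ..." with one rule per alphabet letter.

A->CBD, B->A, C->DCB, D->AA

  step 2 ⇒ step 3: AADCBADCBAAACBDCBDCBDCBD ⇒ CBD·CBD·AA·DCB·A·CBD·AA·DCB·A·CBD·CBD·CBD·DCB·A·AA·DCB·A·AA·DCB·A·AA·DCB·A·AA
    A ↦ CBD
    B ↦ A
    C ↦ DCB
    D ↦ AA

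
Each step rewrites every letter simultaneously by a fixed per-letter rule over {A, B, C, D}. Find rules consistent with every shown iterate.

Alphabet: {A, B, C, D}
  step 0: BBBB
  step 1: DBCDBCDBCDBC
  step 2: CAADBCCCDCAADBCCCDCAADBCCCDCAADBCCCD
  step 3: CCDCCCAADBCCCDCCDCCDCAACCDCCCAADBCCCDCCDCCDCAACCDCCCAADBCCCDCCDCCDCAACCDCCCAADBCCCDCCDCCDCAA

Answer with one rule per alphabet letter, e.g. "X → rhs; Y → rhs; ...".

  step 2 ⇒ step 3: CAADBCCCDCAADBCCCDCAADBCCCDCAADBCCCD ⇒ CCD·C·C·CAA·DBC·CCD·CCD·CCD·CAA·CCD·C·C·CAA·DBC·CCD·CCD·CCD·CAA·CCD·C·C·CAA·DBC·CCD·CCD·CCD·CAA·CCD·C·C·CAA·DBC·CCD·CCD·CCD·CAA
    A ↦ C
    B ↦ DBC
    C ↦ CCD
    D ↦ CAA

A->C, B->DBC, C->CCD, D->CAA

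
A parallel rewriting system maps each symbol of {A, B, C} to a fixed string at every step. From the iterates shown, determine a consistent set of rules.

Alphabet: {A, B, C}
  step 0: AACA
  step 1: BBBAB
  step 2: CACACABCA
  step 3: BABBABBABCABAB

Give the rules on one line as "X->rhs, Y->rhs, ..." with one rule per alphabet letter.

  step 2 ⇒ step 3: CACACABCA ⇒ BA·B·BA·B·BA·B·CA·BA·B
    A ↦ B
    B ↦ CA
    C ↦ BA

A->B, B->CA, C->BA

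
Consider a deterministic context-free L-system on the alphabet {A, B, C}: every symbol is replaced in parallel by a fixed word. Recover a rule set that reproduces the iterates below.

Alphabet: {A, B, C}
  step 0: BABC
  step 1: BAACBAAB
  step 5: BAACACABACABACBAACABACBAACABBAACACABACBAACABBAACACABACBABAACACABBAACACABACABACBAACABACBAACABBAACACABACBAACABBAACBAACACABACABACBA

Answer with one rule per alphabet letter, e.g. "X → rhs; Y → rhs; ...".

A->AC, B->BA, C->AB

  step 0 ⇒ step 1: BABC ⇒ BA·AC·BA·AB
    A ↦ AC
    B ↦ BA
    C ↦ AB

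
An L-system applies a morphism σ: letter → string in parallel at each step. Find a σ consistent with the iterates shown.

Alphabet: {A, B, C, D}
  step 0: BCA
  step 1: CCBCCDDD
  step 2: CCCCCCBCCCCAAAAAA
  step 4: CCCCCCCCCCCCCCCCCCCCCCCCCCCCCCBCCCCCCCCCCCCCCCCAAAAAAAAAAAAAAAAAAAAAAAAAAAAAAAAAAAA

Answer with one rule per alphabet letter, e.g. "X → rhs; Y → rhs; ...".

  step 1 ⇒ step 2: CCBCCDDD ⇒ CC·CC·CCB·CC·CC·AA·AA·AA
    B ↦ CCB
    C ↦ CC
    D ↦ AA
  step 0 ⇒ step 1: BCA ⇒ CCB·CC·DDD
    A ↦ DDD

A->DDD, B->CCB, C->CC, D->AA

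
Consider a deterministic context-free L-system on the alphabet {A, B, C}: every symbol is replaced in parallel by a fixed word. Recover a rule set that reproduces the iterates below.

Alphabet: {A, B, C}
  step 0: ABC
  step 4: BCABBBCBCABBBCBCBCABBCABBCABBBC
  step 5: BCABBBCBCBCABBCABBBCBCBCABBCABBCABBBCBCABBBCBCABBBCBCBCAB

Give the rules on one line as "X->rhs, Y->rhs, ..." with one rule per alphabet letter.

A->B, B->BC, C->AB

  step 4 ⇒ step 5: BCABBBCBCABBBCBCBCABBCABBCABBBC ⇒ BC·AB·B·BC·BC·BC·AB·BC·AB·B·BC·BC·BC·AB·BC·AB·BC·AB·B·BC·BC·AB·B·BC·BC·AB·B·BC·BC·BC·AB
    A ↦ B
    B ↦ BC
    C ↦ AB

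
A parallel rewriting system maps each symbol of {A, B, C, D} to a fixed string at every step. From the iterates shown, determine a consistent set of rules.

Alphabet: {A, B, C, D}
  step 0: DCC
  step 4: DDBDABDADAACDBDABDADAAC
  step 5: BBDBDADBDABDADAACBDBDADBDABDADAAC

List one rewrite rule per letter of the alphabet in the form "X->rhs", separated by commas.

A->DA, B->D, C->AC, D->B

  step 4 ⇒ step 5: DDBDABDADAACDBDABDADAAC ⇒ B·B·D·B·DA·D·B·DA·B·DA·DA·AC·B·D·B·DA·D·B·DA·B·DA·DA·AC
    A ↦ DA
    B ↦ D
    C ↦ AC
    D ↦ B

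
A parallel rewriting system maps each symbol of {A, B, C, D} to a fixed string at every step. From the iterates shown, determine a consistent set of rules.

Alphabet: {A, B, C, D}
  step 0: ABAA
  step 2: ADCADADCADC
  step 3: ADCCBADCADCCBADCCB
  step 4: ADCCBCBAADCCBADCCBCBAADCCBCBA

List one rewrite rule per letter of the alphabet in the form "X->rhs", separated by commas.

A->AD, B->A, C->CB, D->C

  step 3 ⇒ step 4: ADCCBADCADCCBADCCB ⇒ AD·C·CB·CB·A·AD·C·CB·AD·C·CB·CB·A·AD·C·CB·CB·A
    A ↦ AD
    B ↦ A
    C ↦ CB
    D ↦ C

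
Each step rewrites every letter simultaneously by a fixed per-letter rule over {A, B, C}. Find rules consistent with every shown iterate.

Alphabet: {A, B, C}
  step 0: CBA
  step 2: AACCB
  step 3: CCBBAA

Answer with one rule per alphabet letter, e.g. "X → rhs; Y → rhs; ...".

A->C, B->AA, C->B

  step 2 ⇒ step 3: AACCB ⇒ C·C·B·B·AA
    A ↦ C
    B ↦ AA
    C ↦ B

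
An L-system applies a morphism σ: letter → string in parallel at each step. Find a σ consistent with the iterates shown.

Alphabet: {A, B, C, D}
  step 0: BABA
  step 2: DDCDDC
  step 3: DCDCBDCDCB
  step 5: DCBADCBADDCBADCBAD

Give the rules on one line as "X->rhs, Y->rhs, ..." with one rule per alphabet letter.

A->D, B->A, C->B, D->DC

  step 2 ⇒ step 3: DDCDDC ⇒ DC·DC·B·DC·DC·B
    C ↦ B
    D ↦ DC
    A ↦ D  (constrained at step 0)
    B ↦ A  (constrained at step 0)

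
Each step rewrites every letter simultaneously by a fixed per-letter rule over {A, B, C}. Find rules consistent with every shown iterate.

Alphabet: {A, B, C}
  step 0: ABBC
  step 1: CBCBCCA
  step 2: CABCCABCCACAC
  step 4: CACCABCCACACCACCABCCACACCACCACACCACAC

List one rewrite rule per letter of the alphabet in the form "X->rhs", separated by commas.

A->C, B->BC, C->CA

  step 1 ⇒ step 2: CBCBCCA ⇒ CA·BC·CA·BC·CA·CA·C
    A ↦ C
    B ↦ BC
    C ↦ CA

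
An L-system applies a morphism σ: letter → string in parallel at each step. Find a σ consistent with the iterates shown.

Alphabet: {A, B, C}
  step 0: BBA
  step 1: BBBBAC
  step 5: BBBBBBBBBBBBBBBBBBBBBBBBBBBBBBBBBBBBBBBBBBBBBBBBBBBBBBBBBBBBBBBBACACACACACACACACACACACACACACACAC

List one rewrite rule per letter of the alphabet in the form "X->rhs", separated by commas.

  step 0 ⇒ step 1: BBA ⇒ BB·BB·AC
    A ↦ AC
    B ↦ BB
    C ↦ AC  (constrained at step 1)

A->AC, B->BB, C->AC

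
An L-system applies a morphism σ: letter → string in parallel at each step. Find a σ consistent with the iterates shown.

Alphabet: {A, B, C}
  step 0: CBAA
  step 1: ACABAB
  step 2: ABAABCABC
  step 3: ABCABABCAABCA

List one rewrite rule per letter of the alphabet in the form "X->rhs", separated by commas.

  step 2 ⇒ step 3: ABAABCABC ⇒ AB·C·AB·AB·C·A·AB·C·A
    A ↦ AB
    B ↦ C
    C ↦ A

A->AB, B->C, C->A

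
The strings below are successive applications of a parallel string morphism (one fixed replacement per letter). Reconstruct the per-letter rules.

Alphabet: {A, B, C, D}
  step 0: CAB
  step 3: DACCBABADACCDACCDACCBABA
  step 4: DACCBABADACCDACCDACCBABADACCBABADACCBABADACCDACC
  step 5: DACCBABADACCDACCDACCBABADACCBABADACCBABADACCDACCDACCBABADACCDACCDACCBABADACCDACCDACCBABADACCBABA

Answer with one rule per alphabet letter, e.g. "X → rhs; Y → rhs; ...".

A->CC, B->DA, C->BA, D->DA

  step 4 ⇒ step 5: DACCBABADACCDACCDACCBABADACCBABADACCBABADACCDACC ⇒ DA·CC·BA·BA·DA·CC·DA·CC·DA·CC·BA·BA·DA·CC·BA·BA·DA·CC·BA·BA·DA·CC·DA·CC·DA·CC·BA·BA·DA·CC·DA·CC·DA·CC·BA·BA·DA·CC·DA·CC·DA·CC·BA·BA·DA·CC·BA·BA
    A ↦ CC
    B ↦ DA
    C ↦ BA
    D ↦ DA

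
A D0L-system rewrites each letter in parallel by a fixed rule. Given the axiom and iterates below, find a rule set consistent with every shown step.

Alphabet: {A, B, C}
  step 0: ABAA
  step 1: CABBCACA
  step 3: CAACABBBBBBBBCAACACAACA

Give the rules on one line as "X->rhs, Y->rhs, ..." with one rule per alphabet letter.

  step 0 ⇒ step 1: ABAA ⇒ CA·BB·CA·CA
    A ↦ CA
    B ↦ BB
    C ↦ A  (constrained at step 1)

A->CA, B->BB, C->A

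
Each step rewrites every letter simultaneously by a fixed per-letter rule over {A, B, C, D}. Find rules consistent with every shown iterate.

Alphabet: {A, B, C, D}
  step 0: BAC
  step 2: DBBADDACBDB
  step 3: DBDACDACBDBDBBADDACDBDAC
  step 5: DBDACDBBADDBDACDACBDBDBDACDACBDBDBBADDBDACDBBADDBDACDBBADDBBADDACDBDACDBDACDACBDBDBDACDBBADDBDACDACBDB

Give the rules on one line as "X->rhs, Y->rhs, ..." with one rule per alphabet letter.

  step 2 ⇒ step 3: DBBADDACBDB ⇒ DB·DAC·DAC·B·DB·DB·B·AD·DAC·DB·DAC
    A ↦ B
    B ↦ DAC
    C ↦ AD
    D ↦ DB

A->B, B->DAC, C->AD, D->DB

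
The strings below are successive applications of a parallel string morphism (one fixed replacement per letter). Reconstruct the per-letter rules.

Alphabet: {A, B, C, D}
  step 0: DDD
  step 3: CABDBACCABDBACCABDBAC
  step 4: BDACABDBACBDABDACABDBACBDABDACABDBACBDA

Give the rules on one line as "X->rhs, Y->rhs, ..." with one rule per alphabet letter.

A->C, B->A, C->BDA, D->BDB

  step 3 ⇒ step 4: CABDBACCABDBACCABDBAC ⇒ BDA·C·A·BDB·A·C·BDA·BDA·C·A·BDB·A·C·BDA·BDA·C·A·BDB·A·C·BDA
    A ↦ C
    B ↦ A
    C ↦ BDA
    D ↦ BDB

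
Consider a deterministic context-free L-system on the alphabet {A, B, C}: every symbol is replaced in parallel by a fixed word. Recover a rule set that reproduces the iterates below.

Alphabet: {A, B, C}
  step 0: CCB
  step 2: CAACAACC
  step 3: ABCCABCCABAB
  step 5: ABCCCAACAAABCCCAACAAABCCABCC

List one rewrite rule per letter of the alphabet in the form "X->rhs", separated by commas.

  step 2 ⇒ step 3: CAACAACC ⇒ AB·C·C·AB·C·C·AB·AB
    A ↦ C
    C ↦ AB
    B ↦ AA  (constrained at step 0)

A->C, B->AA, C->AB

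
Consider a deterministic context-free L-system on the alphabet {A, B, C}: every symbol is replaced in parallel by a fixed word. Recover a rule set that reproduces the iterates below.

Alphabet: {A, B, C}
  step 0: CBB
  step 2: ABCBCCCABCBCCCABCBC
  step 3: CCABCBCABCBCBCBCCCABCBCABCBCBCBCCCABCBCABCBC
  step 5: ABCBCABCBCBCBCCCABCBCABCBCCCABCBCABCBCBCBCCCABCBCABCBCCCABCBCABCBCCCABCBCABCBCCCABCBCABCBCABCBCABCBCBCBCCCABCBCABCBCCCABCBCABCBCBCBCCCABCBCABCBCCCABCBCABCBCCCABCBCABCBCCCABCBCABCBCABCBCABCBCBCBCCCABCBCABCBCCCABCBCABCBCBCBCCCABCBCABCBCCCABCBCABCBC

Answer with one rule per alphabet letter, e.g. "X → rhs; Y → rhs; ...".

A->CC, B->ABC, C->BC

  step 2 ⇒ step 3: ABCBCCCABCBCCCABCBC ⇒ CC·ABC·BC·ABC·BC·BC·BC·CC·ABC·BC·ABC·BC·BC·BC·CC·ABC·BC·ABC·BC
    A ↦ CC
    B ↦ ABC
    C ↦ BC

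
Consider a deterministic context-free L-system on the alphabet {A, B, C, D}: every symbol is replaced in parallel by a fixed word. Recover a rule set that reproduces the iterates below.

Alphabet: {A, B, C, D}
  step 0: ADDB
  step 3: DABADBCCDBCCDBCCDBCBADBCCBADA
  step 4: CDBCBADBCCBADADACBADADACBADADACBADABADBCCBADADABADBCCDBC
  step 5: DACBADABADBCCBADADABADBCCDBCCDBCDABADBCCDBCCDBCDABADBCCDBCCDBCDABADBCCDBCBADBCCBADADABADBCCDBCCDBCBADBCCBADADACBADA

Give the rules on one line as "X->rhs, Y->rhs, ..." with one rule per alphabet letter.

A->DBC, B->BA, C->DA, D->C

  step 4 ⇒ step 5: CDBCBADBCCBADADACBADADACBADADACBADABADBCCBADADABADBCCDBC ⇒ DA·C·BA·DA·BA·DBC·C·BA·DA·DA·BA·DBC·C·DBC·C·DBC·DA·BA·DBC·C·DBC·C·DBC·DA·BA·DBC·C·DBC·C·DBC·DA·BA·DBC·C·DBC·BA·DBC·C·BA·DA·DA·BA·DBC·C·DBC·C·DBC·BA·DBC·C·BA·DA·DA·C·BA·DA
    A ↦ DBC
    B ↦ BA
    C ↦ DA
    D ↦ C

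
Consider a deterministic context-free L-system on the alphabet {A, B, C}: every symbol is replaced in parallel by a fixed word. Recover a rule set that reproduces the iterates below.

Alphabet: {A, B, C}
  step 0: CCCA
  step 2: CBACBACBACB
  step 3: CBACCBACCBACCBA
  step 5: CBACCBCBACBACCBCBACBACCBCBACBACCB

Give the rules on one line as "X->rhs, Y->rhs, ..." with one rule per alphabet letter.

A->C, B->A, C->CB

  step 2 ⇒ step 3: CBACBACBACB ⇒ CB·A·C·CB·A·C·CB·A·C·CB·A
    A ↦ C
    B ↦ A
    C ↦ CB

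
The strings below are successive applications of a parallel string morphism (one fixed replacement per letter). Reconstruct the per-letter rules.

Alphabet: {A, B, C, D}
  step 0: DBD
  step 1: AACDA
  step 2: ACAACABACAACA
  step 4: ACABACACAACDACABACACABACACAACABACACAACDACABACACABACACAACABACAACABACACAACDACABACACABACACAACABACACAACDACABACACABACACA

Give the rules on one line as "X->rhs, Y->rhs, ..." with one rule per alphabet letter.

A->ACA, B->ACD, C->BAC, D->A

  step 1 ⇒ step 2: AACDA ⇒ ACA·ACA·BAC·A·ACA
    A ↦ ACA
    C ↦ BAC
    D ↦ A
  step 0 ⇒ step 1: DBD ⇒ A·ACD·A
    B ↦ ACD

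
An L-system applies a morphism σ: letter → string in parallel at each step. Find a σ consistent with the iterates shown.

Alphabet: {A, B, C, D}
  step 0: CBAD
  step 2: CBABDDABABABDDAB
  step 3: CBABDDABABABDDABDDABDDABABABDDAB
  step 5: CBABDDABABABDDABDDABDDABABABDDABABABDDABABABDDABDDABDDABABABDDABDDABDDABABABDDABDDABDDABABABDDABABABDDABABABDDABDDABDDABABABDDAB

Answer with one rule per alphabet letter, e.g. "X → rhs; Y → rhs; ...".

  step 2 ⇒ step 3: CBABDDABABABDDAB ⇒ CB·AB·DD·AB·AB·AB·DD·AB·DD·AB·DD·AB·AB·AB·DD·AB
    A ↦ DD
    B ↦ AB
    C ↦ CB
    D ↦ AB

A->DD, B->AB, C->CB, D->AB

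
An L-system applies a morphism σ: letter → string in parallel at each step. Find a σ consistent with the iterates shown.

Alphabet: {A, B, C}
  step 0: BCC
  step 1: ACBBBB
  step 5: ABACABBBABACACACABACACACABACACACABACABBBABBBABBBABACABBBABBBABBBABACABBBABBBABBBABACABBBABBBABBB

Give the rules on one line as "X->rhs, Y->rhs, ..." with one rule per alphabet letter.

  step 0 ⇒ step 1: BCC ⇒ AC·BB·BB
    B ↦ AC
    C ↦ BB
    A ↦ AB  (constrained at step 1)

A->AB, B->AC, C->BB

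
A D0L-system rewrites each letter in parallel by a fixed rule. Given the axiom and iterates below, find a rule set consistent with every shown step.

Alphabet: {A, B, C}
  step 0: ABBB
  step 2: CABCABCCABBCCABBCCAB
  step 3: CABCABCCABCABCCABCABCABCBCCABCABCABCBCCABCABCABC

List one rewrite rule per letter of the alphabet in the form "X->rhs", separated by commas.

  step 2 ⇒ step 3: CABCABCCABBCCABBCCAB ⇒ CAB·CA·BC·CAB·CA·BC·CAB·CAB·CA·BC·BC·CAB·CAB·CA·BC·BC·CAB·CAB·CA·BC
    A ↦ CA
    B ↦ BC
    C ↦ CAB

A->CA, B->BC, C->CAB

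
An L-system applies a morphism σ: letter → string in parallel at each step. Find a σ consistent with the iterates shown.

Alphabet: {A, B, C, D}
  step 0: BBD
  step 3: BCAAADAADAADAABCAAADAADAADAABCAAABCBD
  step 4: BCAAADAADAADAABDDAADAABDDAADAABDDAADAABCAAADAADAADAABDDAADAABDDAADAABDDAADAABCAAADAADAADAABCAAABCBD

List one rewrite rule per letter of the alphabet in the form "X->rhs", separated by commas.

  step 3 ⇒ step 4: BCAAADAADAADAABCAAADAADAADAABCAAABCBD ⇒ BC·AAA·DAA·DAA·DAA·BD·DAA·DAA·BD·DAA·DAA·BD·DAA·DAA·BC·AAA·DAA·DAA·DAA·BD·DAA·DAA·BD·DAA·DAA·BD·DAA·DAA·BC·AAA·DAA·DAA·DAA·BC·AAA·BC·BD
    A ↦ DAA
    B ↦ BC
    C ↦ AAA
    D ↦ BD

A->DAA, B->BC, C->AAA, D->BD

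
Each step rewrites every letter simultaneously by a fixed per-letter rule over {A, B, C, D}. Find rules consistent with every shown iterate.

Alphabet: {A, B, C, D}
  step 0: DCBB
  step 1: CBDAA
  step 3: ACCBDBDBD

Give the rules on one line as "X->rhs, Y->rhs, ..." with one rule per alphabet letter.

A->C, B->A, C->BD, D->C

  step 0 ⇒ step 1: DCBB ⇒ C·BD·A·A
    B ↦ A
    C ↦ BD
    D ↦ C
    A ↦ C  (constrained at step 1)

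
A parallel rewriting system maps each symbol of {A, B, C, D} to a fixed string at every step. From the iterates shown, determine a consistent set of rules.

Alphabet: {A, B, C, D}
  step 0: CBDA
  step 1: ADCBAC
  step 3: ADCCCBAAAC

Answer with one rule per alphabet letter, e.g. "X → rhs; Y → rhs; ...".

  step 0 ⇒ step 1: CBDA ⇒ A·DC·BA·C
    A ↦ C
    B ↦ DC
    C ↦ A
    D ↦ BA

A->C, B->DC, C->A, D->BA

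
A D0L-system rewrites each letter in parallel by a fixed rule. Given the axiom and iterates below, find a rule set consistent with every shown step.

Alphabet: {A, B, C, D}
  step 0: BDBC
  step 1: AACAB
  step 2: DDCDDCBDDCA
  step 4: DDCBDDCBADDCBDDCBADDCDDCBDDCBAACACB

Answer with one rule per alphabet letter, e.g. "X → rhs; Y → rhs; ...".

A->DDC, B->A, C->B, D->AC

  step 1 ⇒ step 2: AACAB ⇒ DDC·DDC·B·DDC·A
    A ↦ DDC
    B ↦ A
    C ↦ B
  step 0 ⇒ step 1: BDBC ⇒ A·AC·A·B
    D ↦ AC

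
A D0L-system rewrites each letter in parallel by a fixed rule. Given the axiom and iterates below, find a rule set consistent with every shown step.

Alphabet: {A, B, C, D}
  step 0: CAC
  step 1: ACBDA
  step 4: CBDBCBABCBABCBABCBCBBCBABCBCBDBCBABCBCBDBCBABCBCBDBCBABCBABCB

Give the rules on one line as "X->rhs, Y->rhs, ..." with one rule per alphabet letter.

  step 0 ⇒ step 1: CAC ⇒ A·CBD·A
    A ↦ CBD
    C ↦ A
    B ↦ BCB  (constrained at step 1)
    D ↦ CB  (constrained at step 1)

A->CBD, B->BCB, C->A, D->CB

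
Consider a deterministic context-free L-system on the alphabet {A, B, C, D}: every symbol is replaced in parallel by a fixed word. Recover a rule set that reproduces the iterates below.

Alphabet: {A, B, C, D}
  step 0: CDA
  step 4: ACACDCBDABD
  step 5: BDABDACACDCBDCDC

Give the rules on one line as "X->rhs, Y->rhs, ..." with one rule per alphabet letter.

  step 4 ⇒ step 5: ACACDCBDABD ⇒ BD·A·BD·A·C·A·CD·C·BD·CD·C
    A ↦ BD
    B ↦ CD
    C ↦ A
    D ↦ C

A->BD, B->CD, C->A, D->C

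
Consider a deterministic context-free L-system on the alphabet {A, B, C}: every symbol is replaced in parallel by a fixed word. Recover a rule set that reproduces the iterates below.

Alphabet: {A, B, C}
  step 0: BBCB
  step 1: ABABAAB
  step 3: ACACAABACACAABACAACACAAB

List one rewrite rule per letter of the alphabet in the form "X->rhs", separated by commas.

A->CA, B->AB, C->A

  step 0 ⇒ step 1: BBCB ⇒ AB·AB·A·AB
    B ↦ AB
    C ↦ A
    A ↦ CA  (constrained at step 1)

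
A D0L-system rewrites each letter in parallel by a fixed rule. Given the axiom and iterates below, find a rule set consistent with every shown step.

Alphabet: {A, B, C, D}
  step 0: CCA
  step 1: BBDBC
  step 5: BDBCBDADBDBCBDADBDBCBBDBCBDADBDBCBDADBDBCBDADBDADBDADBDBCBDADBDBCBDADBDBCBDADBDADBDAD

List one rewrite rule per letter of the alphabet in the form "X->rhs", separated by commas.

A->DBC, B->DAD, C->B, D->B

  step 0 ⇒ step 1: CCA ⇒ B·B·DBC
    A ↦ DBC
    C ↦ B
    B ↦ DAD  (constrained at step 1)
    D ↦ B  (constrained at step 1)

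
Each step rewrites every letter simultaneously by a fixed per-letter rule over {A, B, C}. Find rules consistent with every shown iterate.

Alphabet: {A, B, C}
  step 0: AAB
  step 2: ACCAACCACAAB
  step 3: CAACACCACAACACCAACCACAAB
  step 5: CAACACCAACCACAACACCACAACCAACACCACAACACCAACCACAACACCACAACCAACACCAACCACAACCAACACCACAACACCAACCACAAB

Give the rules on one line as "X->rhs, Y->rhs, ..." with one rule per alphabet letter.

  step 2 ⇒ step 3: ACCAACCACAAB ⇒ CA·AC·AC·CA·CA·AC·AC·CA·AC·CA·CA·AB
    A ↦ CA
    B ↦ AB
    C ↦ AC

A->CA, B->AB, C->AC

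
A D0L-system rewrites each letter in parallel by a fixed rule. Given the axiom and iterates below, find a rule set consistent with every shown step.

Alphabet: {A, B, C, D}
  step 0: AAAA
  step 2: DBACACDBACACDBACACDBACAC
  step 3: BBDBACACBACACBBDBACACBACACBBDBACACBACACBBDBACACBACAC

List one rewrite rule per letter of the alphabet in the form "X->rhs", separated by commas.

A->BAC, B->D, C->AC, D->BB

  step 2 ⇒ step 3: DBACACDBACACDBACACDBACAC ⇒ BB·D·BAC·AC·BAC·AC·BB·D·BAC·AC·BAC·AC·BB·D·BAC·AC·BAC·AC·BB·D·BAC·AC·BAC·AC
    A ↦ BAC
    B ↦ D
    C ↦ AC
    D ↦ BB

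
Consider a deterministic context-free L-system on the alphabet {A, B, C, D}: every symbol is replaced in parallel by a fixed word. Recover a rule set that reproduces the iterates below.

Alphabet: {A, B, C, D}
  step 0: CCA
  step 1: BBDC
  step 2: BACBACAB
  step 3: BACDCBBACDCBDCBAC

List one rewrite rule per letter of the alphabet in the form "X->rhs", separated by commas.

A->DC, B->BAC, C->B, D->A

  step 2 ⇒ step 3: BACBACAB ⇒ BAC·DC·B·BAC·DC·B·DC·BAC
    A ↦ DC
    B ↦ BAC
    C ↦ B
  step 1 ⇒ step 2: BBDC ⇒ BAC·BAC·A·B
    D ↦ A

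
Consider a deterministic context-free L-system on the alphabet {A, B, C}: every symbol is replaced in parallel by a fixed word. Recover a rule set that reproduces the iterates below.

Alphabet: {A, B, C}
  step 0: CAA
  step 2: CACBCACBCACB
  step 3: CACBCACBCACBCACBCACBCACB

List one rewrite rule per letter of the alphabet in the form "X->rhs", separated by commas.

  step 2 ⇒ step 3: CACBCACBCACB ⇒ CA·CB·CA·CB·CA·CB·CA·CB·CA·CB·CA·CB
    A ↦ CB
    B ↦ CB
    C ↦ CA

A->CB, B->CB, C->CA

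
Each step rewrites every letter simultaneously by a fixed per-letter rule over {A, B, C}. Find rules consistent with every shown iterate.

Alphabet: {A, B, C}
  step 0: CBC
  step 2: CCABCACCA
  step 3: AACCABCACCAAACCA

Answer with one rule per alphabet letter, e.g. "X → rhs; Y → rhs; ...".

A->CCA, B->BC, C->A

  step 2 ⇒ step 3: CCABCACCA ⇒ A·A·CCA·BC·A·CCA·A·A·CCA
    A ↦ CCA
    B ↦ BC
    C ↦ A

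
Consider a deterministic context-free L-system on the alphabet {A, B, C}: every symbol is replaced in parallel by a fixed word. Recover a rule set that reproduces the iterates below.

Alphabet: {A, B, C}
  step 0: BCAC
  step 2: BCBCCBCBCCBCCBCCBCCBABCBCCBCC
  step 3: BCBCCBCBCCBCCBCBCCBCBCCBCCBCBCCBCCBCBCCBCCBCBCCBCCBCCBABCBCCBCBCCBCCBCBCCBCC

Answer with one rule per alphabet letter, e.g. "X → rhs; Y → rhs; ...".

A->CBA, B->BC, C->BCC

  step 2 ⇒ step 3: BCBCCBCBCCBCCBCCBCCBABCBCCBCC ⇒ BC·BCC·BC·BCC·BCC·BC·BCC·BC·BCC·BCC·BC·BCC·BCC·BC·BCC·BCC·BC·BCC·BCC·BC·CBA·BC·BCC·BC·BCC·BCC·BC·BCC·BCC
    A ↦ CBA
    B ↦ BC
    C ↦ BCC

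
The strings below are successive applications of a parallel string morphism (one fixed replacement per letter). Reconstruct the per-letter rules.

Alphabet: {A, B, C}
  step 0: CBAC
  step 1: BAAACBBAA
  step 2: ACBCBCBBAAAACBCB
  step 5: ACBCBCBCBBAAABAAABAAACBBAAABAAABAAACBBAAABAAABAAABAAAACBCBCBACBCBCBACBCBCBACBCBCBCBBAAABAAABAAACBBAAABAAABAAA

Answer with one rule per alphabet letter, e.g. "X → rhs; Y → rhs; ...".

  step 1 ⇒ step 2: BAAACBBAA ⇒ A·CB·CB·CB·BAA·A·A·CB·CB
    A ↦ CB
    B ↦ A
    C ↦ BAA

A->CB, B->A, C->BAA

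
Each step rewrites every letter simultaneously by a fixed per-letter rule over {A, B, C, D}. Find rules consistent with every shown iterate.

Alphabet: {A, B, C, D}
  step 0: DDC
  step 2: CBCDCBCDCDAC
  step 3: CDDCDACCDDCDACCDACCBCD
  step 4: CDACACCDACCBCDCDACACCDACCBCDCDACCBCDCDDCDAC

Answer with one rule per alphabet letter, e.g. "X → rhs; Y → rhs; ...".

A->CB, B->D, C->CD, D->AC

  step 3 ⇒ step 4: CDDCDACCDDCDACCDACCBCD ⇒ CD·AC·AC·CD·AC·CB·CD·CD·AC·AC·CD·AC·CB·CD·CD·AC·CB·CD·CD·D·CD·AC
    A ↦ CB
    B ↦ D
    C ↦ CD
    D ↦ AC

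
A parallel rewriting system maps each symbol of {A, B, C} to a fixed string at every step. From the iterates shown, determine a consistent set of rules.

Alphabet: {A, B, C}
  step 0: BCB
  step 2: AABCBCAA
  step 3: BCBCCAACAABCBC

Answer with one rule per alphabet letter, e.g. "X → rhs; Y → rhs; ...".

A->BC, B->C, C->AA

  step 2 ⇒ step 3: AABCBCAA ⇒ BC·BC·C·AA·C·AA·BC·BC
    A ↦ BC
    B ↦ C
    C ↦ AA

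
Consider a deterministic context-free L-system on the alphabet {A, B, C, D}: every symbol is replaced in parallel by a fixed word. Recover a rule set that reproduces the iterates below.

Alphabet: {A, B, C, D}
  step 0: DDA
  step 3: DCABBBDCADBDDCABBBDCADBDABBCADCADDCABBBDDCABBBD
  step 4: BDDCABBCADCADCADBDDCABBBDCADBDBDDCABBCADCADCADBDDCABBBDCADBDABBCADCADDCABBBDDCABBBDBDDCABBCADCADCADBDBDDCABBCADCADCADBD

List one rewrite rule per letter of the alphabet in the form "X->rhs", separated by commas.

  step 3 ⇒ step 4: DCABBBDCADBDDCABBBDCADBDABBCADCADDCABBBDDCABBBD ⇒ BD·DC·ABB·CAD·CAD·CAD·BD·DC·ABB·BD·CAD·BD·BD·DC·ABB·CAD·CAD·CAD·BD·DC·ABB·BD·CAD·BD·ABB·CAD·CAD·DC·ABB·BD·DC·ABB·BD·BD·DC·ABB·CAD·CAD·CAD·BD·BD·DC·ABB·CAD·CAD·CAD·BD
    A ↦ ABB
    B ↦ CAD
    C ↦ DC
    D ↦ BD

A->ABB, B->CAD, C->DC, D->BD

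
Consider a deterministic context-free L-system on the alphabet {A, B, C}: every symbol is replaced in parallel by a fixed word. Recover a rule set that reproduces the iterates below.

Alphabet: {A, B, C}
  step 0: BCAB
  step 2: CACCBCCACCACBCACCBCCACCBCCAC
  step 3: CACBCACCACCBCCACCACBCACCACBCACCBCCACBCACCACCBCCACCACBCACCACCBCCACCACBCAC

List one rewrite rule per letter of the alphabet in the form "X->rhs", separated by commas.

  step 2 ⇒ step 3: CACCBCCACCACBCACCBCCACCBCCAC ⇒ CAC·B·CAC·CAC·CBC·CAC·CAC·B·CAC·CAC·B·CAC·CBC·CAC·B·CAC·CAC·CBC·CAC·CAC·B·CAC·CAC·CBC·CAC·CAC·B·CAC
    A ↦ B
    B ↦ CBC
    C ↦ CAC

A->B, B->CBC, C->CAC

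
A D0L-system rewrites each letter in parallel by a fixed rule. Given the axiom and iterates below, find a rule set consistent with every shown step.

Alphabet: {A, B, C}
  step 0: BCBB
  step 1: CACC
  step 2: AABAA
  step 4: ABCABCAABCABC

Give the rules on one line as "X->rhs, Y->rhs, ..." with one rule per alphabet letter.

A->AB, B->C, C->A

  step 1 ⇒ step 2: CACC ⇒ A·AB·A·A
    A ↦ AB
    C ↦ A
  step 0 ⇒ step 1: BCBB ⇒ C·A·C·C
    B ↦ C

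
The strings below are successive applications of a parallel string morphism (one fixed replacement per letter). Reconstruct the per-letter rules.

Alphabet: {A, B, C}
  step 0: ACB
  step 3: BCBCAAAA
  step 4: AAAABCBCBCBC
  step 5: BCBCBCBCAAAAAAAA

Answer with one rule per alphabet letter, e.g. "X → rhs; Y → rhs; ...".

  step 4 ⇒ step 5: AAAABCBCBCBC ⇒ BC·BC·BC·BC·A·A·A·A·A·A·A·A
    A ↦ BC
    B ↦ A
    C ↦ A

A->BC, B->A, C->A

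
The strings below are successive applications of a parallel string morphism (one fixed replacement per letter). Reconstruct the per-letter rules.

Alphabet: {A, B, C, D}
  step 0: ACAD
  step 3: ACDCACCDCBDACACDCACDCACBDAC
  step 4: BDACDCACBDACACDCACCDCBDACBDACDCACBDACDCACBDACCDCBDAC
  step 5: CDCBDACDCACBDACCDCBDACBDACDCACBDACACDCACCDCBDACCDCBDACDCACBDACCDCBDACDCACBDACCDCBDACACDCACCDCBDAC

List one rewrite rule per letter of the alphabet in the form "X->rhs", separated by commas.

A->BD, B->C, C->AC, D->DC

  step 4 ⇒ step 5: BDACDCACBDACACDCACCDCBDACBDACDCACBDACDCACBDACCDCBDAC ⇒ C·DC·BD·AC·DC·AC·BD·AC·C·DC·BD·AC·BD·AC·DC·AC·BD·AC·AC·DC·AC·C·DC·BD·AC·C·DC·BD·AC·DC·AC·BD·AC·C·DC·BD·AC·DC·AC·BD·AC·C·DC·BD·AC·AC·DC·AC·C·DC·BD·AC
    A ↦ BD
    B ↦ C
    C ↦ AC
    D ↦ DC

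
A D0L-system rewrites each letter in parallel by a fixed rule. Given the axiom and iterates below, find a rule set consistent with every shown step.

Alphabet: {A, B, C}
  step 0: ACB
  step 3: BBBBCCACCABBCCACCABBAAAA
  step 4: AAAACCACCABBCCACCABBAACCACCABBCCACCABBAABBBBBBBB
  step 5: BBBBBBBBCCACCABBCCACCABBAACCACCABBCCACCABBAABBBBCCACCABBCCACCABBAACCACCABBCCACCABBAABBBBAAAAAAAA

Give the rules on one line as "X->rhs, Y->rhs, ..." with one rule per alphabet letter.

  step 4 ⇒ step 5: AAAACCACCABBCCACCABBAACCACCABBCCACCABBAABBBBBBBB ⇒ BB·BB·BB·BB·CCA·CCA·BB·CCA·CCA·BB·A·A·CCA·CCA·BB·CCA·CCA·BB·A·A·BB·BB·CCA·CCA·BB·CCA·CCA·BB·A·A·CCA·CCA·BB·CCA·CCA·BB·A·A·BB·BB·A·A·A·A·A·A·A·A
    A ↦ BB
    B ↦ A
    C ↦ CCA

A->BB, B->A, C->CCA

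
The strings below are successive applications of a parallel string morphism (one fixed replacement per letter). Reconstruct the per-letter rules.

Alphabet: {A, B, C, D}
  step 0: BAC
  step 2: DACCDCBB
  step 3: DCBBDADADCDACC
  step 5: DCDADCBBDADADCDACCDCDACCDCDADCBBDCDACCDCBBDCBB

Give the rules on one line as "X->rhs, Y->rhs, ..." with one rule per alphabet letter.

  step 2 ⇒ step 3: DACCDCBB ⇒ DC·BB·DA·DA·DC·DA·C·C
    A ↦ BB
    B ↦ C
    C ↦ DA
    D ↦ DC

A->BB, B->C, C->DA, D->DC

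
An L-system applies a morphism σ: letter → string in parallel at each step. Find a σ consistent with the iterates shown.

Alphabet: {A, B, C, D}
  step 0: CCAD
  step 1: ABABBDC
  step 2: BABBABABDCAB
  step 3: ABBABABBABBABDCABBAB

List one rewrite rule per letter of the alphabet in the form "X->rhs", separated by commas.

  step 2 ⇒ step 3: BABBABABDCAB ⇒ AB·B·AB·AB·B·AB·B·AB·DC·AB·B·AB
    A ↦ B
    B ↦ AB
    C ↦ AB
    D ↦ DC

A->B, B->AB, C->AB, D->DC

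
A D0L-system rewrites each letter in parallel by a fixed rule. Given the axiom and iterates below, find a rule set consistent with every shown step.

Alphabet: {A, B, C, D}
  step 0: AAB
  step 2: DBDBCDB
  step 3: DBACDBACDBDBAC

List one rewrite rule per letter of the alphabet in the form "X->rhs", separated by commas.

A->C, B->AC, C->DB, D->DB

  step 2 ⇒ step 3: DBDBCDB ⇒ DB·AC·DB·AC·DB·DB·AC
    B ↦ AC
    C ↦ DB
    D ↦ DB
    A ↦ C  (constrained at step 0)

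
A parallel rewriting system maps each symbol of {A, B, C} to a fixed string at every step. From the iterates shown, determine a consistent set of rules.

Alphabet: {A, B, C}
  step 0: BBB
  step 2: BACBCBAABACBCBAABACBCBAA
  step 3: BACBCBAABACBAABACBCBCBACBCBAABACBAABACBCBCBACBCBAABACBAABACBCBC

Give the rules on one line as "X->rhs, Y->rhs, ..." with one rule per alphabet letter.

  step 2 ⇒ step 3: BACBCBAABACBCBAABACBCBAA ⇒ BAC·BC·BAA·BAC·BAA·BAC·BC·BC·BAC·BC·BAA·BAC·BAA·BAC·BC·BC·BAC·BC·BAA·BAC·BAA·BAC·BC·BC
    A ↦ BC
    B ↦ BAC
    C ↦ BAA

A->BC, B->BAC, C->BAA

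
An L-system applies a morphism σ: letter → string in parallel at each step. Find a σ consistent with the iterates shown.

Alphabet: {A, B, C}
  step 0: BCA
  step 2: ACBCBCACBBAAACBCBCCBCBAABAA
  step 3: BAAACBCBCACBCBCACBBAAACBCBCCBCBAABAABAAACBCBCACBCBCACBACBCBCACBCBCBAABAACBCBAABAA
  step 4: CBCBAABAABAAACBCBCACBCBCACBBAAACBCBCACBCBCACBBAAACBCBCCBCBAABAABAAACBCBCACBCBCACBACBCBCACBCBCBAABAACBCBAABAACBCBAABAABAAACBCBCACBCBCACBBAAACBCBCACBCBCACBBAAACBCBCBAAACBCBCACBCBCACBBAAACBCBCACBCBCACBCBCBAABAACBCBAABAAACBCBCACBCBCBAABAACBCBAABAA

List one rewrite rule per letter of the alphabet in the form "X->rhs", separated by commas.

A->BAA, B->CBC, C->ACB

  step 3 ⇒ step 4: BAAACBCBCACBCBCACBBAAACBCBCCBCBAABAABAAACBCBCACBCBCACBACBCBCACBCBCBAABAACBCBAABAA ⇒ CBC·BAA·BAA·BAA·ACB·CBC·ACB·CBC·ACB·BAA·ACB·CBC·ACB·CBC·ACB·BAA·ACB·CBC·CBC·BAA·BAA·BAA·ACB·CBC·ACB·CBC·ACB·ACB·CBC·ACB·CBC·BAA·BAA·CBC·BAA·BAA·CBC·BAA·BAA·BAA·ACB·CBC·ACB·CBC·ACB·BAA·ACB·CBC·ACB·CBC·ACB·BAA·ACB·CBC·BAA·ACB·CBC·ACB·CBC·ACB·BAA·ACB·CBC·ACB·CBC·ACB·CBC·BAA·BAA·CBC·BAA·BAA·ACB·CBC·ACB·CBC·BAA·BAA·CBC·BAA·BAA
    A ↦ BAA
    B ↦ CBC
    C ↦ ACB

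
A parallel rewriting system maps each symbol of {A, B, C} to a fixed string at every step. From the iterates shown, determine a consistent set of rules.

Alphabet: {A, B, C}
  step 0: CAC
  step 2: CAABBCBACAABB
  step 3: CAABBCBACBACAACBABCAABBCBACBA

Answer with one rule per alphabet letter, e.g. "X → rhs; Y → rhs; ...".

A->B, B->CBA, C->CAA

  step 2 ⇒ step 3: CAABBCBACAABB ⇒ CAA·B·B·CBA·CBA·CAA·CBA·B·CAA·B·B·CBA·CBA
    A ↦ B
    B ↦ CBA
    C ↦ CAA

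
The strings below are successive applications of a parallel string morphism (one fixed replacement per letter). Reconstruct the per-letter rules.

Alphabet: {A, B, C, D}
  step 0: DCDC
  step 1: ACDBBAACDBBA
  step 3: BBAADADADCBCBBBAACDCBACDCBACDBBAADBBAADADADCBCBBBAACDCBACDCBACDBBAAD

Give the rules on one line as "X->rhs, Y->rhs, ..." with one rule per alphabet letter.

A->CB, B->AD, C->BBA, D->ACD

  step 0 ⇒ step 1: DCDC ⇒ ACD·BBA·ACD·BBA
    C ↦ BBA
    D ↦ ACD
    A ↦ CB  (constrained at step 1)
    B ↦ AD  (constrained at step 1)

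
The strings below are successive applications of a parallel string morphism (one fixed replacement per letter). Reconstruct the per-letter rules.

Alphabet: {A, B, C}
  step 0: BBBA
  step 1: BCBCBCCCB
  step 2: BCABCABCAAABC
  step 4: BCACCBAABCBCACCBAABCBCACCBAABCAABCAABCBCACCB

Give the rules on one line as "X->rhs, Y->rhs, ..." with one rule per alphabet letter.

A->CCB, B->BC, C->A

  step 1 ⇒ step 2: BCBCBCCCB ⇒ BC·A·BC·A·BC·A·A·A·BC
    B ↦ BC
    C ↦ A
  step 0 ⇒ step 1: BBBA ⇒ BC·BC·BC·CCB
    A ↦ CCB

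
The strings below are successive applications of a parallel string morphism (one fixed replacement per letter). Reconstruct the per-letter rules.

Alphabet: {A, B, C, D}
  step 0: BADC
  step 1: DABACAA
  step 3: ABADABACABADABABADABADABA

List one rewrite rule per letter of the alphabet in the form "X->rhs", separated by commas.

A->BA, B->DA, C->A, D->CA

  step 0 ⇒ step 1: BADC ⇒ DA·BA·CA·A
    A ↦ BA
    B ↦ DA
    C ↦ A
    D ↦ CA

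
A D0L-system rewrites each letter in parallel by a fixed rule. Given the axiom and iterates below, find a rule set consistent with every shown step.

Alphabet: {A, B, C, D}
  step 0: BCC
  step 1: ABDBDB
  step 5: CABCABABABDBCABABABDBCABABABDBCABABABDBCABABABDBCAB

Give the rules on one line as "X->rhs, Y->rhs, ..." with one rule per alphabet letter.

  step 0 ⇒ step 1: BCC ⇒ AB·DB·DB
    B ↦ AB
    C ↦ DB
    A ↦ C  (constrained at step 1)
    D ↦ AB  (constrained at step 1)

A->C, B->AB, C->DB, D->AB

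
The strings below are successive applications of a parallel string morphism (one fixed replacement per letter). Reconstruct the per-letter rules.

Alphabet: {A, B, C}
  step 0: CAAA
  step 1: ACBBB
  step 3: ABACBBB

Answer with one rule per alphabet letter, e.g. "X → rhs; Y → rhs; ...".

  step 0 ⇒ step 1: CAAA ⇒ AC·B·B·B
    A ↦ B
    C ↦ AC
    B ↦ A  (constrained at step 1)

A->B, B->A, C->AC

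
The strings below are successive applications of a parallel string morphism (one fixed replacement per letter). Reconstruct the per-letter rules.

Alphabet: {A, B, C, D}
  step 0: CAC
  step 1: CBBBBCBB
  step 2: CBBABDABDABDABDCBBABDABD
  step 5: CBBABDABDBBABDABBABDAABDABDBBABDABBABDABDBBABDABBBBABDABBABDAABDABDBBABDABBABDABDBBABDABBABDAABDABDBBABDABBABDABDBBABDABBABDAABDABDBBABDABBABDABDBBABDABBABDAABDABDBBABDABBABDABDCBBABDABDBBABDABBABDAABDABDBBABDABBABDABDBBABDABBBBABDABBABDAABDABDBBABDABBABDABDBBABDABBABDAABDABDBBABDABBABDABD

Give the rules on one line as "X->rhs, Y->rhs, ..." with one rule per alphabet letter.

  step 1 ⇒ step 2: CBBBBCBB ⇒ CBB·ABD·ABD·ABD·ABD·CBB·ABD·ABD
    B ↦ ABD
    C ↦ CBB
  step 0 ⇒ step 1: CAC ⇒ CBB·BB·CBB
    A ↦ BB
    D ↦ A  (constrained at step 2)

A->BB, B->ABD, C->CBB, D->A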